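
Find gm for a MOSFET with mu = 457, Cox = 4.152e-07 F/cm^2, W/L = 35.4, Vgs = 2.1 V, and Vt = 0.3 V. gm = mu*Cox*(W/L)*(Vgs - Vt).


Step 1: Vov = Vgs - Vt = 2.1 - 0.3 = 1.8 V
Step 2: gm = mu * Cox * (W/L) * Vov
Step 3: gm = 457 * 4.152e-07 * 35.4 * 1.8 = 1.21e-02 S

1.21e-02


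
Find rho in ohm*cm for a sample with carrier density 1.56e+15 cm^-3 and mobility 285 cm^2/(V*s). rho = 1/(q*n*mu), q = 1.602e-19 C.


Step 1: sigma = q * n * mu = 1.602e-19 * 1.56e+15 * 285 = 7.12249e-02 S/cm
Step 2: rho = 1 / sigma = 1 / 7.12249e-02 = 14.04 ohm*cm

14.04


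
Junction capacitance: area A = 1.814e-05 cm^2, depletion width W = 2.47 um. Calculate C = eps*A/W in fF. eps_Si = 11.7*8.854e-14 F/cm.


Step 1: eps_Si = 11.7 * 8.854e-14 = 1.035918e-12 F/cm
Step 2: W in cm = 2.47 * 1e-4 = 2.47e-04 cm
Step 3: C = 1.035918e-12 * 1.814e-05 / 2.47e-04 = 7.607916e-14 F
Step 4: C = 76.08 fF

76.08


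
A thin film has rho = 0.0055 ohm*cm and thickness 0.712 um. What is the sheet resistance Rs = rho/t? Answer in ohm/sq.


Step 1: Convert thickness to cm: t = 0.712 um = 7.1200e-05 cm
Step 2: Rs = rho / t = 0.0055 / 7.1200e-05
Step 3: Rs = 77.2 ohm/sq

77.2


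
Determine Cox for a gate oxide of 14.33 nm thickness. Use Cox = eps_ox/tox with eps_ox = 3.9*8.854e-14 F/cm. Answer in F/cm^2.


Step 1: eps_ox = 3.9 * 8.854e-14 = 3.45306e-13 F/cm
Step 2: tox in cm = 14.33 nm * 1e-7 = 1.4330e-06 cm
Step 3: Cox = 3.45306e-13 / 1.4330e-06 = 2.41e-07 F/cm^2

2.41e-07


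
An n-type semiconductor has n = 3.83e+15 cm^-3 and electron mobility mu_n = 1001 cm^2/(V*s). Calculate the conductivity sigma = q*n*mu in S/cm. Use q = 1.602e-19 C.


Step 1: sigma = q * n * mu
Step 2: sigma = 1.602e-19 * 3.83e+15 * 1001
Step 3: sigma = 6.142e-01 S/cm

6.142e-01


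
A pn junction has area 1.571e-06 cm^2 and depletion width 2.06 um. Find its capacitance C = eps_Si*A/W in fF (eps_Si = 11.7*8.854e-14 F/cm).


Step 1: eps_Si = 11.7 * 8.854e-14 = 1.035918e-12 F/cm
Step 2: W in cm = 2.06 * 1e-4 = 2.06e-04 cm
Step 3: C = 1.035918e-12 * 1.571e-06 / 2.06e-04 = 7.900132e-15 F
Step 4: C = 7.9 fF

7.9


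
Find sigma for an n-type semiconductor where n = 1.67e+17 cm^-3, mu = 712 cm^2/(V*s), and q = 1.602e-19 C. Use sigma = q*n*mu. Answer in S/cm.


Step 1: sigma = q * n * mu
Step 2: sigma = 1.602e-19 * 1.67e+17 * 712
Step 3: sigma = 1.905e+01 S/cm

1.905e+01


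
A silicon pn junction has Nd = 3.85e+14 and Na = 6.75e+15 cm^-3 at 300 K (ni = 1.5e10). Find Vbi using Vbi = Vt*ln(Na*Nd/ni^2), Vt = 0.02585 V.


Step 1: Compute Na*Nd/ni^2 = 6.75e+15 * 3.85e+14 / (1.5e10)^2 = 1.1550e+10
Step 2: ln(1.1550e+10) = 23.1700
Step 3: Vbi = 0.02585 * 23.1700 = 0.599 V

0.599


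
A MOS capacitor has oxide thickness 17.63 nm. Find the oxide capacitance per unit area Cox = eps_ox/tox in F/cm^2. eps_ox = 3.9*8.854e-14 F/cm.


Step 1: eps_ox = 3.9 * 8.854e-14 = 3.45306e-13 F/cm
Step 2: tox in cm = 17.63 nm * 1e-7 = 1.7630e-06 cm
Step 3: Cox = 3.45306e-13 / 1.7630e-06 = 1.96e-07 F/cm^2

1.96e-07


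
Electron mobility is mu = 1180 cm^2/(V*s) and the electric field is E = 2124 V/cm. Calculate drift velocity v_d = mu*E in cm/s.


Step 1: v_d = mu * E
Step 2: v_d = 1180 * 2124 = 2506320
Step 3: v_d = 2.51e+06 cm/s

2.51e+06


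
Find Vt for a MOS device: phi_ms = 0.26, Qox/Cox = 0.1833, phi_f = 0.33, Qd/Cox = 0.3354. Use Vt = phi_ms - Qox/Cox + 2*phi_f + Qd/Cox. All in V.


Step 1: Vt = phi_ms - Qox/Cox + 2*phi_f + Qd/Cox
Step 2: Vt = 0.26 - 0.1833 + 2*0.33 + 0.3354
Step 3: Vt = 0.26 - 0.1833 + 0.66 + 0.3354
Step 4: Vt = 1.0721 V

1.0721


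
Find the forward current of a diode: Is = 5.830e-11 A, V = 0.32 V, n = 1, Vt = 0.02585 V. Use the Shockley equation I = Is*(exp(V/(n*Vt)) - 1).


Step 1: V/(n*Vt) = 0.32/(1*0.02585) = 12.3791
Step 2: exp(12.3791) = 2.3778e+05
Step 3: I = 5.830e-11 * (2.3778e+05 - 1) = 1.39e-05 A

1.39e-05


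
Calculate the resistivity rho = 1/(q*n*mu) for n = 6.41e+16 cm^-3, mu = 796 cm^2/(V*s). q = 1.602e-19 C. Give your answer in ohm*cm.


Step 1: sigma = q * n * mu = 1.602e-19 * 6.41e+16 * 796 = 8.17398e+00 S/cm
Step 2: rho = 1 / sigma = 1 / 8.17398e+00 = 0.1223 ohm*cm

0.1223


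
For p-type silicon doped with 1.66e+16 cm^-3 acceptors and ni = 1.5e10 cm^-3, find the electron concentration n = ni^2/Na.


Step 1: Majority hole concentration p ≈ Na = 1.66e+16 cm^-3
Step 2: n = ni^2 / Na = (1.5e10)^2 / 1.66e+16
Step 3: n = 1.36e+04 cm^-3

1.36e+04


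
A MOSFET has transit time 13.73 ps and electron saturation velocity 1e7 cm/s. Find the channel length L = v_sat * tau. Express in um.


Step 1: tau in seconds = 13.73 ps * 1e-12 = 1.3730e-11 s
Step 2: L = v_sat * tau = 1e7 * 1.3730e-11 = 1.3730e-04 cm
Step 3: L in um = 1.3730e-04 * 1e4 = 1.373 um

1.373


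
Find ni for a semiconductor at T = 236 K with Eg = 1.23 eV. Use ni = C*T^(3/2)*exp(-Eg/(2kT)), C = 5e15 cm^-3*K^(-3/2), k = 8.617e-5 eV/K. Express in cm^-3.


Step 1: Compute kT = 8.617e-5 * 236 = 0.02033612 eV
Step 2: Exponent = -Eg/(2kT) = -1.23/(2*0.02033612) = -30.24176
Step 3: T^(3/2) = 236^1.5 = 3625.50
Step 4: ni = 5e15 * 3625.50 * exp(-30.24176) = 1.33e+06 cm^-3

1.33e+06


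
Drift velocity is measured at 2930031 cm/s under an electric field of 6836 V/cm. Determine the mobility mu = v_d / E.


Step 1: mu = v_d / E
Step 2: mu = 2930031 / 6836
Step 3: mu = 428.62 cm^2/(V*s)

428.62


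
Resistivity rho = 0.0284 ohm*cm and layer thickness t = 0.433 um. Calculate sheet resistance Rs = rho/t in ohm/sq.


Step 1: Convert thickness to cm: t = 0.433 um = 4.3300e-05 cm
Step 2: Rs = rho / t = 0.0284 / 4.3300e-05
Step 3: Rs = 655.9 ohm/sq

655.9


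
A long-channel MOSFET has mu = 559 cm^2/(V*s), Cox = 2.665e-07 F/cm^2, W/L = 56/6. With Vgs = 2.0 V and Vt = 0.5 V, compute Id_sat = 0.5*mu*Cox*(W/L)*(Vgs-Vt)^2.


Step 1: Overdrive voltage Vov = Vgs - Vt = 2.0 - 0.5 = 1.5 V
Step 2: W/L = 56/6 = 9.33333
Step 3: Id = 0.5 * 559 * 2.665e-07 * 9.33333 * 1.5^2
Step 4: Id = 1.56e-03 A

1.56e-03


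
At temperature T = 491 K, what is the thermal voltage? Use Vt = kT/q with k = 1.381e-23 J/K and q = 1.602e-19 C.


Step 1: kT = 1.381e-23 * 491 = 6.78071e-21 J
Step 2: Vt = kT/q = 6.78071e-21 / 1.602e-19
Step 3: Vt = 0.04233 V

0.04233


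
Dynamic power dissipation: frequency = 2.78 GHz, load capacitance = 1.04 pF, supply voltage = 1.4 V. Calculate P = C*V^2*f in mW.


Step 1: V^2 = 1.4^2 = 1.96 V^2
Step 2: P = C*V^2*f = 1.04e-12 F * 1.96 * 2.78e9 Hz
Step 3: P = 5.666752e-03 W
Step 4: P = 5.667 mW

5.667


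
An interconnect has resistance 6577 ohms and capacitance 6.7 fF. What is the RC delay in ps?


Step 1: tau = R * C
Step 2: tau = 6577 * 6.7 fF = 6577 * 6.7e-15 F
Step 3: tau = 4.40659e-11 s = 44.0659 ps

44.0659


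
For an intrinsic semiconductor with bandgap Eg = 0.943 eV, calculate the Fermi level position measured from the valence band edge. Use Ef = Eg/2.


Step 1: For an intrinsic semiconductor, the Fermi level sits at midgap.
Step 2: Ef = Eg / 2 = 0.943 / 2 = 0.4715 eV

0.4715


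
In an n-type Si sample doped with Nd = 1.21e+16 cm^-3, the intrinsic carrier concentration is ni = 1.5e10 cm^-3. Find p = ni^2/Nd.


Step 1: Since Nd >> ni, n ≈ Nd = 1.21e+16 cm^-3
Step 2: p = ni^2 / n = (1.5e10)^2 / 1.21e+16
Step 3: p = 2.25e20 / 1.21e+16 = 1.86e+04 cm^-3

1.86e+04


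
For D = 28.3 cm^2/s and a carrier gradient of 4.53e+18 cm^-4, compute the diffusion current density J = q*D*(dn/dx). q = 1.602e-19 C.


Step 1: J = q * D * (dn/dx)
Step 2: J = 1.602e-19 * 28.3 * 4.53e+18
Step 3: J = 2.05e+01 A/cm^2

2.05e+01


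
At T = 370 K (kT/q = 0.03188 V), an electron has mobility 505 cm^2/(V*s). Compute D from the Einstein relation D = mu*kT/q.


Step 1: D = mu * (kT/q)
Step 2: D = 505 * 0.03188
Step 3: D = 16.1 cm^2/s

16.1


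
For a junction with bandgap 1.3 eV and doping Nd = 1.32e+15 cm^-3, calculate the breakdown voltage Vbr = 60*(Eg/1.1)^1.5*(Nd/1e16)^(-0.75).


Step 1: Eg/1.1 = 1.3/1.1 = 1.181818
Step 2: (Eg/1.1)^1.5 = 1.181818^1.5 = 1.284772
Step 3: (Nd/1e16)^(-0.75) = (0.132)^(-0.75) = 4.566354
Step 4: Vbr = 60 * 1.284772 * 4.566354 = 352.0 V

352.0


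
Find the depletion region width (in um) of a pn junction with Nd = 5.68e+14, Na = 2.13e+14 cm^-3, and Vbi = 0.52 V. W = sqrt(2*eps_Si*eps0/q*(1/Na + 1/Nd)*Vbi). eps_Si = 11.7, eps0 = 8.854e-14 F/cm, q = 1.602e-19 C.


Step 1: 1/Na + 1/Nd = 1/2.13e+14 + 1/5.68e+14 = 6.45540e-15
Step 2: 2*eps*eps0/q = 2*11.7*8.854e-14/1.602e-19 = 1.293281e+07
Step 3: W^2 = 1.293281e+07 * 6.45540e-15 * 0.52 = 4.34130e-08
Step 4: W = sqrt(4.34130e-08) = 2.084e-04 cm = 2.084 um

2.084


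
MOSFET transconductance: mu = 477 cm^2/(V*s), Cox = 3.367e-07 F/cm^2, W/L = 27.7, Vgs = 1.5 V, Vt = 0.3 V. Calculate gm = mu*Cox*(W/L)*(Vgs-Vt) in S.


Step 1: Vov = Vgs - Vt = 1.5 - 0.3 = 1.2 V
Step 2: gm = mu * Cox * (W/L) * Vov
Step 3: gm = 477 * 3.367e-07 * 27.7 * 1.2 = 5.34e-03 S

5.34e-03


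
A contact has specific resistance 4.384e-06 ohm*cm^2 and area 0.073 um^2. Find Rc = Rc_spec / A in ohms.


Step 1: Convert area to cm^2: 0.073 um^2 = 7.3000e-10 cm^2
Step 2: Rc = Rc_spec / A = 4.384e-06 / 7.3000e-10
Step 3: Rc = 6.01e+03 ohms

6.01e+03


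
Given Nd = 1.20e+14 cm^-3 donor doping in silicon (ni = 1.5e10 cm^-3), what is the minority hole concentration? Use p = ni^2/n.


Step 1: Since Nd >> ni, n ≈ Nd = 1.20e+14 cm^-3
Step 2: p = ni^2 / n = (1.5e10)^2 / 1.20e+14
Step 3: p = 2.25e20 / 1.20e+14 = 1.88e+06 cm^-3

1.88e+06


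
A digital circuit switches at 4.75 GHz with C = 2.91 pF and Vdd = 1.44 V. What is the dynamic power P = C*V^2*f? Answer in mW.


Step 1: V^2 = 1.44^2 = 2.0736 V^2
Step 2: P = C*V^2*f = 2.91e-12 F * 2.0736 * 4.75e9 Hz
Step 3: P = 2.8662336e-02 W
Step 4: P = 28.662 mW

28.662


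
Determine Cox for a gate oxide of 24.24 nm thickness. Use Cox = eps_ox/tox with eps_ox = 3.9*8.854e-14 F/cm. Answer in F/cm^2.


Step 1: eps_ox = 3.9 * 8.854e-14 = 3.45306e-13 F/cm
Step 2: tox in cm = 24.24 nm * 1e-7 = 2.4240e-06 cm
Step 3: Cox = 3.45306e-13 / 2.4240e-06 = 1.42e-07 F/cm^2

1.42e-07


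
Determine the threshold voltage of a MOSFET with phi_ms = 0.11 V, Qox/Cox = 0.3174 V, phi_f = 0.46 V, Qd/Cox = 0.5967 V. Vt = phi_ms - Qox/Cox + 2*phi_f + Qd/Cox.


Step 1: Vt = phi_ms - Qox/Cox + 2*phi_f + Qd/Cox
Step 2: Vt = 0.11 - 0.3174 + 2*0.46 + 0.5967
Step 3: Vt = 0.11 - 0.3174 + 0.92 + 0.5967
Step 4: Vt = 1.3093 V

1.3093


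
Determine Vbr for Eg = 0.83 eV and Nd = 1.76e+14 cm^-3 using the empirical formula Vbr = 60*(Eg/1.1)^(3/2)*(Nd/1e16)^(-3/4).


Step 1: Eg/1.1 = 0.83/1.1 = 0.754545
Step 2: (Eg/1.1)^1.5 = 0.754545^1.5 = 0.655432
Step 3: (Nd/1e16)^(-0.75) = (0.0176)^(-0.75) = 20.695003
Step 4: Vbr = 60 * 0.655432 * 20.695003 = 813.9 V

813.9


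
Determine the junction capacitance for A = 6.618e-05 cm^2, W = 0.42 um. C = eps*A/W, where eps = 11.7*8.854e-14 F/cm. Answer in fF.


Step 1: eps_Si = 11.7 * 8.854e-14 = 1.035918e-12 F/cm
Step 2: W in cm = 0.42 * 1e-4 = 4.20e-05 cm
Step 3: C = 1.035918e-12 * 6.618e-05 / 4.20e-05 = 1.632311e-12 F
Step 4: C = 1632.31 fF

1632.31


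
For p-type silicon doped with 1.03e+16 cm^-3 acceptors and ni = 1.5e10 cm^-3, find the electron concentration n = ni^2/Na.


Step 1: Majority hole concentration p ≈ Na = 1.03e+16 cm^-3
Step 2: n = ni^2 / Na = (1.5e10)^2 / 1.03e+16
Step 3: n = 2.18e+04 cm^-3

2.18e+04


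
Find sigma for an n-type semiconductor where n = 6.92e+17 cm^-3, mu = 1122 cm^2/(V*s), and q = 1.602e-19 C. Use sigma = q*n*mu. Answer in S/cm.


Step 1: sigma = q * n * mu
Step 2: sigma = 1.602e-19 * 6.92e+17 * 1122
Step 3: sigma = 1.244e+02 S/cm

1.244e+02


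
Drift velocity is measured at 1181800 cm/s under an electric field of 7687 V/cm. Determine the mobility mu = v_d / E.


Step 1: mu = v_d / E
Step 2: mu = 1181800 / 7687
Step 3: mu = 153.74 cm^2/(V*s)

153.74


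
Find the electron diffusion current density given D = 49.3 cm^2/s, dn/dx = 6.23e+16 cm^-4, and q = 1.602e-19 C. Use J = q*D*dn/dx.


Step 1: J = q * D * (dn/dx)
Step 2: J = 1.602e-19 * 49.3 * 6.23e+16
Step 3: J = 4.92e-01 A/cm^2

4.92e-01


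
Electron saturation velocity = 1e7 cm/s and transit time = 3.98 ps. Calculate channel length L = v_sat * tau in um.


Step 1: tau in seconds = 3.98 ps * 1e-12 = 3.9800e-12 s
Step 2: L = v_sat * tau = 1e7 * 3.9800e-12 = 3.9800e-05 cm
Step 3: L in um = 3.9800e-05 * 1e4 = 0.398 um

0.398


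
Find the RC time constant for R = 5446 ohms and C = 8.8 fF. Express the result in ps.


Step 1: tau = R * C
Step 2: tau = 5446 * 8.8 fF = 5446 * 8.8e-15 F
Step 3: tau = 4.79248e-11 s = 47.9248 ps

47.9248


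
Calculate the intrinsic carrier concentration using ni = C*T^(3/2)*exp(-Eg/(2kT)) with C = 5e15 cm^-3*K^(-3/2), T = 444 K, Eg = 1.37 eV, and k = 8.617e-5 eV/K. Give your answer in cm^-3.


Step 1: Compute kT = 8.617e-5 * 444 = 0.03825948 eV
Step 2: Exponent = -Eg/(2kT) = -1.37/(2*0.03825948) = -17.90406
Step 3: T^(3/2) = 444^1.5 = 9355.66
Step 4: ni = 5e15 * 9355.66 * exp(-17.90406) = 7.84e+11 cm^-3

7.84e+11


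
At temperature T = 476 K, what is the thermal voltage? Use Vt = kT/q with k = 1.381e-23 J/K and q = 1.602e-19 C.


Step 1: kT = 1.381e-23 * 476 = 6.57356e-21 J
Step 2: Vt = kT/q = 6.57356e-21 / 1.602e-19
Step 3: Vt = 0.04103 V

0.04103


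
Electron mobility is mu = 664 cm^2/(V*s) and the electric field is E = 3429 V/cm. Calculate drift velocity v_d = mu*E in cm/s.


Step 1: v_d = mu * E
Step 2: v_d = 664 * 3429 = 2276856
Step 3: v_d = 2.28e+06 cm/s

2.28e+06


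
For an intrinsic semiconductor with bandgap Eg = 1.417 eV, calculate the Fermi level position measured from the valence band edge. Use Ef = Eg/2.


Step 1: For an intrinsic semiconductor, the Fermi level sits at midgap.
Step 2: Ef = Eg / 2 = 1.417 / 2 = 0.7085 eV

0.7085


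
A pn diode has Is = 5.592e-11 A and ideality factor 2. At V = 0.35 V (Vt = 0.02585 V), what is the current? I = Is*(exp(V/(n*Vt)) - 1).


Step 1: V/(n*Vt) = 0.35/(2*0.02585) = 6.7698
Step 2: exp(6.7698) = 8.7114e+02
Step 3: I = 5.592e-11 * (8.7114e+02 - 1) = 4.87e-08 A

4.87e-08


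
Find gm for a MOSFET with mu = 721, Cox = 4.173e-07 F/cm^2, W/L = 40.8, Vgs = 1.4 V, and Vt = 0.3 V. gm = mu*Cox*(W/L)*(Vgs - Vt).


Step 1: Vov = Vgs - Vt = 1.4 - 0.3 = 1.1 V
Step 2: gm = mu * Cox * (W/L) * Vov
Step 3: gm = 721 * 4.173e-07 * 40.8 * 1.1 = 1.35e-02 S

1.35e-02


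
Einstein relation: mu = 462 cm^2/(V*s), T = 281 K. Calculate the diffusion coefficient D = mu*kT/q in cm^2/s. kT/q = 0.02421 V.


Step 1: D = mu * (kT/q)
Step 2: D = 462 * 0.02421
Step 3: D = 11.19 cm^2/s

11.19


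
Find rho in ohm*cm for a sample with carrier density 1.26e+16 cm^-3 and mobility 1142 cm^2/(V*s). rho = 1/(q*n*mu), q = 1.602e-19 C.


Step 1: sigma = q * n * mu = 1.602e-19 * 1.26e+16 * 1142 = 2.30515e+00 S/cm
Step 2: rho = 1 / sigma = 1 / 2.30515e+00 = 0.4338 ohm*cm

0.4338


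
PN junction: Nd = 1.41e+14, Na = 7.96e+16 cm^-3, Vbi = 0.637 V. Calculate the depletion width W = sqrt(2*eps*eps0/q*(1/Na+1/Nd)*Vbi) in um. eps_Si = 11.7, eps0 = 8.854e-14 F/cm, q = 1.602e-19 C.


Step 1: 1/Na + 1/Nd = 1/7.96e+16 + 1/1.41e+14 = 7.10476e-15
Step 2: 2*eps*eps0/q = 2*11.7*8.854e-14/1.602e-19 = 1.293281e+07
Step 3: W^2 = 1.293281e+07 * 7.10476e-15 * 0.637 = 5.85304e-08
Step 4: W = sqrt(5.85304e-08) = 2.419e-04 cm = 2.419 um

2.419


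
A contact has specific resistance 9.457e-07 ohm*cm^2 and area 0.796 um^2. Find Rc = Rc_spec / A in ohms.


Step 1: Convert area to cm^2: 0.796 um^2 = 7.9600e-09 cm^2
Step 2: Rc = Rc_spec / A = 9.457e-07 / 7.9600e-09
Step 3: Rc = 1.19e+02 ohms

1.19e+02


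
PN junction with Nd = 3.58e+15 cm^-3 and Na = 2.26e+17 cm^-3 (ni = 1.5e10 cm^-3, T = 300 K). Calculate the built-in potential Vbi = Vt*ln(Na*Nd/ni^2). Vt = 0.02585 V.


Step 1: Compute Na*Nd/ni^2 = 2.26e+17 * 3.58e+15 / (1.5e10)^2 = 3.5959e+12
Step 2: ln(3.5959e+12) = 28.9108
Step 3: Vbi = 0.02585 * 28.9108 = 0.747 V

0.747


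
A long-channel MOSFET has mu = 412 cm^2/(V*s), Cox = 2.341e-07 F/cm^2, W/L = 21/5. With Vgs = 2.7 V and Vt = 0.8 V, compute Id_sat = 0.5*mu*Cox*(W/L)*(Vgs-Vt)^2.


Step 1: Overdrive voltage Vov = Vgs - Vt = 2.7 - 0.8 = 1.9 V
Step 2: W/L = 21/5 = 4.2
Step 3: Id = 0.5 * 412 * 2.341e-07 * 4.2 * 1.9^2
Step 4: Id = 7.31e-04 A

7.31e-04


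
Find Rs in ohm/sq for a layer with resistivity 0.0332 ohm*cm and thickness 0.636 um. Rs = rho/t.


Step 1: Convert thickness to cm: t = 0.636 um = 6.3600e-05 cm
Step 2: Rs = rho / t = 0.0332 / 6.3600e-05
Step 3: Rs = 522.0 ohm/sq

522.0


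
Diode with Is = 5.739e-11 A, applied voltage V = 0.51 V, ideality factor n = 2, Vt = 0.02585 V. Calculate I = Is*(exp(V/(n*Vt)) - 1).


Step 1: V/(n*Vt) = 0.51/(2*0.02585) = 9.8646
Step 2: exp(9.8646) = 1.9237e+04
Step 3: I = 5.739e-11 * (1.9237e+04 - 1) = 1.10e-06 A

1.10e-06


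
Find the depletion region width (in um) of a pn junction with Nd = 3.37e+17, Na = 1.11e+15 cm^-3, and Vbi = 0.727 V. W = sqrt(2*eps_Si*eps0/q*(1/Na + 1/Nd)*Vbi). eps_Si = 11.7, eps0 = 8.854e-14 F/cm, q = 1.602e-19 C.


Step 1: 1/Na + 1/Nd = 1/1.11e+15 + 1/3.37e+17 = 9.03868e-16
Step 2: 2*eps*eps0/q = 2*11.7*8.854e-14/1.602e-19 = 1.293281e+07
Step 3: W^2 = 1.293281e+07 * 9.03868e-16 * 0.727 = 8.49831e-09
Step 4: W = sqrt(8.49831e-09) = 9.219e-05 cm = 0.9219 um

0.9219


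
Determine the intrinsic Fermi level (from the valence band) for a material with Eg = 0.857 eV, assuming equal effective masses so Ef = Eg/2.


Step 1: For an intrinsic semiconductor, the Fermi level sits at midgap.
Step 2: Ef = Eg / 2 = 0.857 / 2 = 0.4285 eV

0.4285


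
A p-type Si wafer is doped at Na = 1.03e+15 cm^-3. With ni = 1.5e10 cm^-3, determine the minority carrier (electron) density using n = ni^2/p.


Step 1: Majority hole concentration p ≈ Na = 1.03e+15 cm^-3
Step 2: n = ni^2 / Na = (1.5e10)^2 / 1.03e+15
Step 3: n = 2.18e+05 cm^-3

2.18e+05


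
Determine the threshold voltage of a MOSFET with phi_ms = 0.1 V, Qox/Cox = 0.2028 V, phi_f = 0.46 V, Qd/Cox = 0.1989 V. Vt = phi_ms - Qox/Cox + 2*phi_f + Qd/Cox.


Step 1: Vt = phi_ms - Qox/Cox + 2*phi_f + Qd/Cox
Step 2: Vt = 0.1 - 0.2028 + 2*0.46 + 0.1989
Step 3: Vt = 0.1 - 0.2028 + 0.92 + 0.1989
Step 4: Vt = 1.0161 V

1.0161


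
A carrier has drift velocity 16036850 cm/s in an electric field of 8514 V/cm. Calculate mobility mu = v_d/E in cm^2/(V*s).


Step 1: mu = v_d / E
Step 2: mu = 16036850 / 8514
Step 3: mu = 1883.59 cm^2/(V*s)

1883.59


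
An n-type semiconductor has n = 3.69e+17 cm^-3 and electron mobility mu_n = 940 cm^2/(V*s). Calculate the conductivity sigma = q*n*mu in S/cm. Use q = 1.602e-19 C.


Step 1: sigma = q * n * mu
Step 2: sigma = 1.602e-19 * 3.69e+17 * 940
Step 3: sigma = 5.557e+01 S/cm

5.557e+01


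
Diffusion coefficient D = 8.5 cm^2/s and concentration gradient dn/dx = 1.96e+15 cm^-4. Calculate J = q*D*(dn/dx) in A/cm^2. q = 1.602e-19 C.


Step 1: J = q * D * (dn/dx)
Step 2: J = 1.602e-19 * 8.5 * 1.96e+15
Step 3: J = 2.67e-03 A/cm^2

2.67e-03


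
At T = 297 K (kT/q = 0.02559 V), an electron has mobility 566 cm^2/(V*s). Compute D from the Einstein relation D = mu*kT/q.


Step 1: D = mu * (kT/q)
Step 2: D = 566 * 0.02559
Step 3: D = 14.48 cm^2/s

14.48


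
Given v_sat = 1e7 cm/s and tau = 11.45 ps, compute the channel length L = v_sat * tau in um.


Step 1: tau in seconds = 11.45 ps * 1e-12 = 1.1450e-11 s
Step 2: L = v_sat * tau = 1e7 * 1.1450e-11 = 1.1450e-04 cm
Step 3: L in um = 1.1450e-04 * 1e4 = 1.145 um

1.145


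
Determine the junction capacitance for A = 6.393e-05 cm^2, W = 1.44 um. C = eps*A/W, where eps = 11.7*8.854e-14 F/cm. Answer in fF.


Step 1: eps_Si = 11.7 * 8.854e-14 = 1.035918e-12 F/cm
Step 2: W in cm = 1.44 * 1e-4 = 1.44e-04 cm
Step 3: C = 1.035918e-12 * 6.393e-05 / 1.44e-04 = 4.599044e-13 F
Step 4: C = 459.9 fF

459.9


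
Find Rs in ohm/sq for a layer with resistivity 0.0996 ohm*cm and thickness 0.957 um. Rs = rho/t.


Step 1: Convert thickness to cm: t = 0.957 um = 9.5700e-05 cm
Step 2: Rs = rho / t = 0.0996 / 9.5700e-05
Step 3: Rs = 1040.8 ohm/sq

1040.8


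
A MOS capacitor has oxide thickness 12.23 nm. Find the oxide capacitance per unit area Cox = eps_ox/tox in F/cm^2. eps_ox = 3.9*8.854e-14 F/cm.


Step 1: eps_ox = 3.9 * 8.854e-14 = 3.45306e-13 F/cm
Step 2: tox in cm = 12.23 nm * 1e-7 = 1.2230e-06 cm
Step 3: Cox = 3.45306e-13 / 1.2230e-06 = 2.82e-07 F/cm^2

2.82e-07


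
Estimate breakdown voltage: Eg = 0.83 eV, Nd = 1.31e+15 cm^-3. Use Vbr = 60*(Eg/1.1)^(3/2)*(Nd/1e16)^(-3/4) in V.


Step 1: Eg/1.1 = 0.83/1.1 = 0.754545
Step 2: (Eg/1.1)^1.5 = 0.754545^1.5 = 0.655432
Step 3: (Nd/1e16)^(-0.75) = (0.131)^(-0.75) = 4.592472
Step 4: Vbr = 60 * 0.655432 * 4.592472 = 180.6 V

180.6


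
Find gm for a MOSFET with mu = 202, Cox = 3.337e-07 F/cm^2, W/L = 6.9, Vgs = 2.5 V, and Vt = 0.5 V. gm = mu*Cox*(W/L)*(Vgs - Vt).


Step 1: Vov = Vgs - Vt = 2.5 - 0.5 = 2.0 V
Step 2: gm = mu * Cox * (W/L) * Vov
Step 3: gm = 202 * 3.337e-07 * 6.9 * 2.0 = 9.30e-04 S

9.30e-04


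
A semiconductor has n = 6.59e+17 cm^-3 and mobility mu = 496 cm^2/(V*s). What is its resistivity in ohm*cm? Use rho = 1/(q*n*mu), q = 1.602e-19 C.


Step 1: sigma = q * n * mu = 1.602e-19 * 6.59e+17 * 496 = 5.23636e+01 S/cm
Step 2: rho = 1 / sigma = 1 / 5.23636e+01 = 0.0191 ohm*cm

0.0191


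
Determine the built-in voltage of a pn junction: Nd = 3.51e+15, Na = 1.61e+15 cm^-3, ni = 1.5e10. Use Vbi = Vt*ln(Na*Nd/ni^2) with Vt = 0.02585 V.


Step 1: Compute Na*Nd/ni^2 = 1.61e+15 * 3.51e+15 / (1.5e10)^2 = 2.5116e+10
Step 2: ln(2.5116e+10) = 23.9468
Step 3: Vbi = 0.02585 * 23.9468 = 0.619 V

0.619


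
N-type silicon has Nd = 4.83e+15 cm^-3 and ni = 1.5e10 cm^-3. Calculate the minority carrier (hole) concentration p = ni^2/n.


Step 1: Since Nd >> ni, n ≈ Nd = 4.83e+15 cm^-3
Step 2: p = ni^2 / n = (1.5e10)^2 / 4.83e+15
Step 3: p = 2.25e20 / 4.83e+15 = 4.66e+04 cm^-3

4.66e+04


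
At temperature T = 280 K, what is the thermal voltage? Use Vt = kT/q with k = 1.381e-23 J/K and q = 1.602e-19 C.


Step 1: kT = 1.381e-23 * 280 = 3.8668e-21 J
Step 2: Vt = kT/q = 3.8668e-21 / 1.602e-19
Step 3: Vt = 0.02414 V

0.02414


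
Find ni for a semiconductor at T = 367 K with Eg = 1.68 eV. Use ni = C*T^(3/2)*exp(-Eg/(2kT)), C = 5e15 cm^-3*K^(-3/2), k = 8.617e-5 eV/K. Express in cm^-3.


Step 1: Compute kT = 8.617e-5 * 367 = 0.03162439 eV
Step 2: Exponent = -Eg/(2kT) = -1.68/(2*0.03162439) = -26.56178
Step 3: T^(3/2) = 367^1.5 = 7030.71
Step 4: ni = 5e15 * 7030.71 * exp(-26.56178) = 1.02e+08 cm^-3

1.02e+08


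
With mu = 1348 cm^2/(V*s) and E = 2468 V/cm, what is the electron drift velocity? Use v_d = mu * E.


Step 1: v_d = mu * E
Step 2: v_d = 1348 * 2468 = 3326864
Step 3: v_d = 3.33e+06 cm/s

3.33e+06


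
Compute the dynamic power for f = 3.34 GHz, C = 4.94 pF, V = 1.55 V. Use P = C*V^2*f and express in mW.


Step 1: V^2 = 1.55^2 = 2.4025 V^2
Step 2: P = C*V^2*f = 4.94e-12 F * 2.4025 * 3.34e9 Hz
Step 3: P = 3.9640289e-02 W
Step 4: P = 39.64 mW

39.64


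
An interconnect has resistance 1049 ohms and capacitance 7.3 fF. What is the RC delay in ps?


Step 1: tau = R * C
Step 2: tau = 1049 * 7.3 fF = 1049 * 7.3e-15 F
Step 3: tau = 7.6577e-12 s = 7.6577 ps

7.6577


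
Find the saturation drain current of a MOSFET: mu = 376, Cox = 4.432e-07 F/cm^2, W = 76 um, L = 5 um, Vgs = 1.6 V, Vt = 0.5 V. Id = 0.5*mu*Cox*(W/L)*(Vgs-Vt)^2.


Step 1: Overdrive voltage Vov = Vgs - Vt = 1.6 - 0.5 = 1.1 V
Step 2: W/L = 76/5 = 15.2
Step 3: Id = 0.5 * 376 * 4.432e-07 * 15.2 * 1.1^2
Step 4: Id = 1.53e-03 A

1.53e-03


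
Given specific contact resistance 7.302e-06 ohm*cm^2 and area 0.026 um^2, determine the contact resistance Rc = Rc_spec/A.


Step 1: Convert area to cm^2: 0.026 um^2 = 2.6000e-10 cm^2
Step 2: Rc = Rc_spec / A = 7.302e-06 / 2.6000e-10
Step 3: Rc = 2.81e+04 ohms

2.81e+04


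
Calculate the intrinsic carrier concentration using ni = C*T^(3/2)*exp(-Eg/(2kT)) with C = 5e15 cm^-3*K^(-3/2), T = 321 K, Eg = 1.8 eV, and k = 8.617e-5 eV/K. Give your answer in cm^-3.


Step 1: Compute kT = 8.617e-5 * 321 = 0.02766057 eV
Step 2: Exponent = -Eg/(2kT) = -1.8/(2*0.02766057) = -32.53729
Step 3: T^(3/2) = 321^1.5 = 5751.19
Step 4: ni = 5e15 * 5751.19 * exp(-32.53729) = 2.13e+05 cm^-3

2.13e+05


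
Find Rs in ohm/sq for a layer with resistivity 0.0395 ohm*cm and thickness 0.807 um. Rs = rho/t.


Step 1: Convert thickness to cm: t = 0.807 um = 8.0700e-05 cm
Step 2: Rs = rho / t = 0.0395 / 8.0700e-05
Step 3: Rs = 489.5 ohm/sq

489.5


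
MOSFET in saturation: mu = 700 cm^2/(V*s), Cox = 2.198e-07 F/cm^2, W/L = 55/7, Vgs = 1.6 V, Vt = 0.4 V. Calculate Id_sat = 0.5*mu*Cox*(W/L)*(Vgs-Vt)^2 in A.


Step 1: Overdrive voltage Vov = Vgs - Vt = 1.6 - 0.4 = 1.2 V
Step 2: W/L = 55/7 = 7.85714
Step 3: Id = 0.5 * 700 * 2.198e-07 * 7.85714 * 1.2^2
Step 4: Id = 8.70e-04 A

8.70e-04


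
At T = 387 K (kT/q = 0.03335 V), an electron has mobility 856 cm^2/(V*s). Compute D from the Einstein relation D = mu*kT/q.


Step 1: D = mu * (kT/q)
Step 2: D = 856 * 0.03335
Step 3: D = 28.55 cm^2/s

28.55


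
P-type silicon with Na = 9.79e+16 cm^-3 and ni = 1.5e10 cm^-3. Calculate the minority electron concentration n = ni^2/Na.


Step 1: Majority hole concentration p ≈ Na = 9.79e+16 cm^-3
Step 2: n = ni^2 / Na = (1.5e10)^2 / 9.79e+16
Step 3: n = 2.30e+03 cm^-3

2.30e+03


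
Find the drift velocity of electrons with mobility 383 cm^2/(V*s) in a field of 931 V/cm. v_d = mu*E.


Step 1: v_d = mu * E
Step 2: v_d = 383 * 931 = 356573
Step 3: v_d = 3.57e+05 cm/s

3.57e+05


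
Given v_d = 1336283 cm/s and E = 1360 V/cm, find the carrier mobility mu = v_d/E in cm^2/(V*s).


Step 1: mu = v_d / E
Step 2: mu = 1336283 / 1360
Step 3: mu = 982.56 cm^2/(V*s)

982.56


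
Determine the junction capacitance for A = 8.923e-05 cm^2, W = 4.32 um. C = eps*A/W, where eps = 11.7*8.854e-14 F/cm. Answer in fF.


Step 1: eps_Si = 11.7 * 8.854e-14 = 1.035918e-12 F/cm
Step 2: W in cm = 4.32 * 1e-4 = 4.32e-04 cm
Step 3: C = 1.035918e-12 * 8.923e-05 / 4.32e-04 = 2.139698e-13 F
Step 4: C = 213.97 fF

213.97


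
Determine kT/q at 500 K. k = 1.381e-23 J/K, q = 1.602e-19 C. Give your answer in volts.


Step 1: kT = 1.381e-23 * 500 = 6.905e-21 J
Step 2: Vt = kT/q = 6.905e-21 / 1.602e-19
Step 3: Vt = 0.0431 V

0.0431


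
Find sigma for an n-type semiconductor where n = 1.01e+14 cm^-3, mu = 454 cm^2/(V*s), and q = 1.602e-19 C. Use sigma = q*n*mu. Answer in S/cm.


Step 1: sigma = q * n * mu
Step 2: sigma = 1.602e-19 * 1.01e+14 * 454
Step 3: sigma = 7.346e-03 S/cm

7.346e-03


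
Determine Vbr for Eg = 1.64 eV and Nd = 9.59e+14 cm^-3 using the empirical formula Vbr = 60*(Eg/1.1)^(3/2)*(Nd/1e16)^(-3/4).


Step 1: Eg/1.1 = 1.64/1.1 = 1.490909
Step 2: (Eg/1.1)^1.5 = 1.490909^1.5 = 1.820441
Step 3: (Nd/1e16)^(-0.75) = (0.0959)^(-0.75) = 5.802779
Step 4: Vbr = 60 * 1.820441 * 5.802779 = 633.8 V

633.8


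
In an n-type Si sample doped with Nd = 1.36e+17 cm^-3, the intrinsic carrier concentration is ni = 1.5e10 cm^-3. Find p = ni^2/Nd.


Step 1: Since Nd >> ni, n ≈ Nd = 1.36e+17 cm^-3
Step 2: p = ni^2 / n = (1.5e10)^2 / 1.36e+17
Step 3: p = 2.25e20 / 1.36e+17 = 1.65e+03 cm^-3

1.65e+03


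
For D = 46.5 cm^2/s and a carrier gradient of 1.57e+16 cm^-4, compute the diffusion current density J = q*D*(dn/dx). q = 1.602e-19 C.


Step 1: J = q * D * (dn/dx)
Step 2: J = 1.602e-19 * 46.5 * 1.57e+16
Step 3: J = 1.17e-01 A/cm^2

1.17e-01


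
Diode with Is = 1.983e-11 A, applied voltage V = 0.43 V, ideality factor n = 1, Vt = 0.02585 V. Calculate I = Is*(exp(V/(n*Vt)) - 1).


Step 1: V/(n*Vt) = 0.43/(1*0.02585) = 16.6344
Step 2: exp(16.6344) = 1.6758e+07
Step 3: I = 1.983e-11 * (1.6758e+07 - 1) = 3.32e-04 A

3.32e-04


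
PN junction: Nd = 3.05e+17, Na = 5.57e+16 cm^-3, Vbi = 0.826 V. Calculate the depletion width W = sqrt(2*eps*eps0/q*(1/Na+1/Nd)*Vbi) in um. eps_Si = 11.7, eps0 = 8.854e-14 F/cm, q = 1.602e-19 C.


Step 1: 1/Na + 1/Nd = 1/5.57e+16 + 1/3.05e+17 = 2.12320e-17
Step 2: 2*eps*eps0/q = 2*11.7*8.854e-14/1.602e-19 = 1.293281e+07
Step 3: W^2 = 1.293281e+07 * 2.12320e-17 * 0.826 = 2.26811e-10
Step 4: W = sqrt(2.26811e-10) = 1.506e-05 cm = 0.1506 um

0.1506


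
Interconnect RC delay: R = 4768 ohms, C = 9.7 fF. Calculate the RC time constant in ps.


Step 1: tau = R * C
Step 2: tau = 4768 * 9.7 fF = 4768 * 9.7e-15 F
Step 3: tau = 4.62496e-11 s = 46.2496 ps

46.2496


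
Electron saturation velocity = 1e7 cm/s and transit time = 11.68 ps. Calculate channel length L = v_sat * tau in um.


Step 1: tau in seconds = 11.68 ps * 1e-12 = 1.1680e-11 s
Step 2: L = v_sat * tau = 1e7 * 1.1680e-11 = 1.1680e-04 cm
Step 3: L in um = 1.1680e-04 * 1e4 = 1.168 um

1.168


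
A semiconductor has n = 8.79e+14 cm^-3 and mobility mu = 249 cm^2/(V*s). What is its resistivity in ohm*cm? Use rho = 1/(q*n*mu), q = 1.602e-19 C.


Step 1: sigma = q * n * mu = 1.602e-19 * 8.79e+14 * 249 = 3.50631e-02 S/cm
Step 2: rho = 1 / sigma = 1 / 3.50631e-02 = 28.52 ohm*cm

28.52


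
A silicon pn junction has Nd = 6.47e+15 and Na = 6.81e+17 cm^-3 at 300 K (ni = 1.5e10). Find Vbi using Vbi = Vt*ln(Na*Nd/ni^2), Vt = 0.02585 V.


Step 1: Compute Na*Nd/ni^2 = 6.81e+17 * 6.47e+15 / (1.5e10)^2 = 1.9583e+13
Step 2: ln(1.9583e+13) = 30.6057
Step 3: Vbi = 0.02585 * 30.6057 = 0.791 V

0.791


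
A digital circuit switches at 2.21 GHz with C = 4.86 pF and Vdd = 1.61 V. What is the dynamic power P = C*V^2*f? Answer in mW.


Step 1: V^2 = 1.61^2 = 2.5921 V^2
Step 2: P = C*V^2*f = 4.86e-12 F * 2.5921 * 2.21e9 Hz
Step 3: P = 2.784070926e-02 W
Step 4: P = 27.841 mW

27.841


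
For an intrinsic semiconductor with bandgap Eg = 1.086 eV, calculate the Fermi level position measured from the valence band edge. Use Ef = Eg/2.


Step 1: For an intrinsic semiconductor, the Fermi level sits at midgap.
Step 2: Ef = Eg / 2 = 1.086 / 2 = 0.543 eV

0.543


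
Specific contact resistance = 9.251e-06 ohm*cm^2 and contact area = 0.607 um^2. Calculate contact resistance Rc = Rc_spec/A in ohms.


Step 1: Convert area to cm^2: 0.607 um^2 = 6.0700e-09 cm^2
Step 2: Rc = Rc_spec / A = 9.251e-06 / 6.0700e-09
Step 3: Rc = 1.52e+03 ohms

1.52e+03


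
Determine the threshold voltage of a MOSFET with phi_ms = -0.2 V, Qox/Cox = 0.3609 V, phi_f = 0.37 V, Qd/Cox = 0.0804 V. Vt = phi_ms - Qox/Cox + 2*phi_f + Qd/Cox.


Step 1: Vt = phi_ms - Qox/Cox + 2*phi_f + Qd/Cox
Step 2: Vt = -0.2 - 0.3609 + 2*0.37 + 0.0804
Step 3: Vt = -0.2 - 0.3609 + 0.74 + 0.0804
Step 4: Vt = 0.2595 V

0.2595


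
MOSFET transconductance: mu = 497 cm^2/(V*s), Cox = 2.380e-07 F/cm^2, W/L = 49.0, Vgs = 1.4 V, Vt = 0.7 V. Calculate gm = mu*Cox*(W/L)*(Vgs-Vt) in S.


Step 1: Vov = Vgs - Vt = 1.4 - 0.7 = 0.7 V
Step 2: gm = mu * Cox * (W/L) * Vov
Step 3: gm = 497 * 2.380e-07 * 49.0 * 0.7 = 4.06e-03 S

4.06e-03


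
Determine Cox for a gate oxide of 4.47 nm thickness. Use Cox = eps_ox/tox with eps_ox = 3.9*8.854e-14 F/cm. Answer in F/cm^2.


Step 1: eps_ox = 3.9 * 8.854e-14 = 3.45306e-13 F/cm
Step 2: tox in cm = 4.47 nm * 1e-7 = 4.4700e-07 cm
Step 3: Cox = 3.45306e-13 / 4.4700e-07 = 7.72e-07 F/cm^2

7.72e-07


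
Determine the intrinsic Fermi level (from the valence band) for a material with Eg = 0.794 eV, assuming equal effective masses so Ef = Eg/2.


Step 1: For an intrinsic semiconductor, the Fermi level sits at midgap.
Step 2: Ef = Eg / 2 = 0.794 / 2 = 0.397 eV

0.397


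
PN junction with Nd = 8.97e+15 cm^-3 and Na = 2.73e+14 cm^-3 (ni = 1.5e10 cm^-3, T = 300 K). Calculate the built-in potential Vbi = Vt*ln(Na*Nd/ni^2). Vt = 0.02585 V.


Step 1: Compute Na*Nd/ni^2 = 2.73e+14 * 8.97e+15 / (1.5e10)^2 = 1.0884e+10
Step 2: ln(1.0884e+10) = 23.1106
Step 3: Vbi = 0.02585 * 23.1106 = 0.597 V

0.597


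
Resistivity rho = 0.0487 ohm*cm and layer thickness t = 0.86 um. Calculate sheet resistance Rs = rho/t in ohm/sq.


Step 1: Convert thickness to cm: t = 0.86 um = 8.6000e-05 cm
Step 2: Rs = rho / t = 0.0487 / 8.6000e-05
Step 3: Rs = 566.3 ohm/sq

566.3


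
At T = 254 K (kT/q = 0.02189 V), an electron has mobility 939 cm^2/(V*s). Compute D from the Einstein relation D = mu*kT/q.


Step 1: D = mu * (kT/q)
Step 2: D = 939 * 0.02189
Step 3: D = 20.55 cm^2/s

20.55


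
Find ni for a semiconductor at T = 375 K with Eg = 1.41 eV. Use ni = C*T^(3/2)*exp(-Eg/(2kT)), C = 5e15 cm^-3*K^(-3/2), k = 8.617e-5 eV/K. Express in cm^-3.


Step 1: Compute kT = 8.617e-5 * 375 = 0.03231375 eV
Step 2: Exponent = -Eg/(2kT) = -1.41/(2*0.03231375) = -21.81734
Step 3: T^(3/2) = 375^1.5 = 7261.84
Step 4: ni = 5e15 * 7261.84 * exp(-21.81734) = 1.22e+10 cm^-3

1.22e+10


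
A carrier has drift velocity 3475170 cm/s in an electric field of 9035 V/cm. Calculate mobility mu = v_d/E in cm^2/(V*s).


Step 1: mu = v_d / E
Step 2: mu = 3475170 / 9035
Step 3: mu = 384.63 cm^2/(V*s)

384.63


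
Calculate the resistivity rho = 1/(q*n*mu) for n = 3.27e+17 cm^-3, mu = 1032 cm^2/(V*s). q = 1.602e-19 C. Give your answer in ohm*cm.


Step 1: sigma = q * n * mu = 1.602e-19 * 3.27e+17 * 1032 = 5.40617e+01 S/cm
Step 2: rho = 1 / sigma = 1 / 5.40617e+01 = 0.0185 ohm*cm

0.0185


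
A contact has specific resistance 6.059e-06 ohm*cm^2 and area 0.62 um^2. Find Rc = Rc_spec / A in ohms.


Step 1: Convert area to cm^2: 0.62 um^2 = 6.2000e-09 cm^2
Step 2: Rc = Rc_spec / A = 6.059e-06 / 6.2000e-09
Step 3: Rc = 9.77e+02 ohms

9.77e+02


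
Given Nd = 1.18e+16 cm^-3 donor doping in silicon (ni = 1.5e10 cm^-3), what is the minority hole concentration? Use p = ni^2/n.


Step 1: Since Nd >> ni, n ≈ Nd = 1.18e+16 cm^-3
Step 2: p = ni^2 / n = (1.5e10)^2 / 1.18e+16
Step 3: p = 2.25e20 / 1.18e+16 = 1.91e+04 cm^-3

1.91e+04


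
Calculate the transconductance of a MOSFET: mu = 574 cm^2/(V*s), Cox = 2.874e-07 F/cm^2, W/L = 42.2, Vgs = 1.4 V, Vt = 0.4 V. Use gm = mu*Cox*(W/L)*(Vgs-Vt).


Step 1: Vov = Vgs - Vt = 1.4 - 0.4 = 1.0 V
Step 2: gm = mu * Cox * (W/L) * Vov
Step 3: gm = 574 * 2.874e-07 * 42.2 * 1.0 = 6.96e-03 S

6.96e-03


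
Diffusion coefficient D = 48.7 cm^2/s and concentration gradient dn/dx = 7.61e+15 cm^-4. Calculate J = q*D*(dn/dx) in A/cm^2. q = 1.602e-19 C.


Step 1: J = q * D * (dn/dx)
Step 2: J = 1.602e-19 * 48.7 * 7.61e+15
Step 3: J = 5.94e-02 A/cm^2

5.94e-02


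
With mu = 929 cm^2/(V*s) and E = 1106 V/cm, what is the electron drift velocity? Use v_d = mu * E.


Step 1: v_d = mu * E
Step 2: v_d = 929 * 1106 = 1027474
Step 3: v_d = 1.03e+06 cm/s

1.03e+06


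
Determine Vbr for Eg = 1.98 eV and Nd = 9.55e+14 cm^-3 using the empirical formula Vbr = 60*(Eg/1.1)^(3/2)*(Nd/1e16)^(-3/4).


Step 1: Eg/1.1 = 1.98/1.1 = 1.800000
Step 2: (Eg/1.1)^1.5 = 1.800000^1.5 = 2.414953
Step 3: (Nd/1e16)^(-0.75) = (0.0955)^(-0.75) = 5.820998
Step 4: Vbr = 60 * 2.414953 * 5.820998 = 843.4 V

843.4


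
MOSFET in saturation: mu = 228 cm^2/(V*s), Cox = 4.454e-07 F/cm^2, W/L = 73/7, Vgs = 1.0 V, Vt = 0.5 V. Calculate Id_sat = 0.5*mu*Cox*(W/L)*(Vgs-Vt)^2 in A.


Step 1: Overdrive voltage Vov = Vgs - Vt = 1.0 - 0.5 = 0.5 V
Step 2: W/L = 73/7 = 10.4286
Step 3: Id = 0.5 * 228 * 4.454e-07 * 10.4286 * 0.5^2
Step 4: Id = 1.32e-04 A

1.32e-04


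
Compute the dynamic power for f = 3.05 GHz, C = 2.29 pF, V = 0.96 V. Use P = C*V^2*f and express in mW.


Step 1: V^2 = 0.96^2 = 0.9216 V^2
Step 2: P = C*V^2*f = 2.29e-12 F * 0.9216 * 3.05e9 Hz
Step 3: P = 6.4369152e-03 W
Step 4: P = 6.437 mW

6.437


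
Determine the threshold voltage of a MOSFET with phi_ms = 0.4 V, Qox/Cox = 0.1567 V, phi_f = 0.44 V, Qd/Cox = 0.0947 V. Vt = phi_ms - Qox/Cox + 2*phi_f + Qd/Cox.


Step 1: Vt = phi_ms - Qox/Cox + 2*phi_f + Qd/Cox
Step 2: Vt = 0.4 - 0.1567 + 2*0.44 + 0.0947
Step 3: Vt = 0.4 - 0.1567 + 0.88 + 0.0947
Step 4: Vt = 1.218 V

1.218


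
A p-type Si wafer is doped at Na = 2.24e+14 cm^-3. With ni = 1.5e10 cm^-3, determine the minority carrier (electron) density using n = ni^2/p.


Step 1: Majority hole concentration p ≈ Na = 2.24e+14 cm^-3
Step 2: n = ni^2 / Na = (1.5e10)^2 / 2.24e+14
Step 3: n = 1.00e+06 cm^-3

1.00e+06


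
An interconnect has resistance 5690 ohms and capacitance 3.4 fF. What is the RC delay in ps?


Step 1: tau = R * C
Step 2: tau = 5690 * 3.4 fF = 5690 * 3.4e-15 F
Step 3: tau = 1.9346e-11 s = 19.346 ps

19.346


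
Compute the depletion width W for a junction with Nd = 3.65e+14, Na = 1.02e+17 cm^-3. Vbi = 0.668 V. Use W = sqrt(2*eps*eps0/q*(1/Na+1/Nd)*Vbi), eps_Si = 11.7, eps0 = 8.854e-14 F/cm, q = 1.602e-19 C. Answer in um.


Step 1: 1/Na + 1/Nd = 1/1.02e+17 + 1/3.65e+14 = 2.74953e-15
Step 2: 2*eps*eps0/q = 2*11.7*8.854e-14/1.602e-19 = 1.293281e+07
Step 3: W^2 = 1.293281e+07 * 2.74953e-15 * 0.668 = 2.37535e-08
Step 4: W = sqrt(2.37535e-08) = 1.541e-04 cm = 1.541 um

1.541


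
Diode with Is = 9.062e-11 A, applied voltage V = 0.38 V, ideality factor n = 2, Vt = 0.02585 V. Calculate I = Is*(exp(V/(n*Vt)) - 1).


Step 1: V/(n*Vt) = 0.38/(2*0.02585) = 7.3501
Step 2: exp(7.3501) = 1.5564e+03
Step 3: I = 9.062e-11 * (1.5564e+03 - 1) = 1.41e-07 A

1.41e-07


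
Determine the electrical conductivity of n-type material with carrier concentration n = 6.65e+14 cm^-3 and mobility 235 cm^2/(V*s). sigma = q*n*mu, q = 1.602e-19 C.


Step 1: sigma = q * n * mu
Step 2: sigma = 1.602e-19 * 6.65e+14 * 235
Step 3: sigma = 2.504e-02 S/cm

2.504e-02


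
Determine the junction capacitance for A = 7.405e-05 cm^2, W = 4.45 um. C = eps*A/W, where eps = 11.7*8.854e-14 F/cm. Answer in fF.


Step 1: eps_Si = 11.7 * 8.854e-14 = 1.035918e-12 F/cm
Step 2: W in cm = 4.45 * 1e-4 = 4.45e-04 cm
Step 3: C = 1.035918e-12 * 7.405e-05 / 4.45e-04 = 1.723814e-13 F
Step 4: C = 172.38 fF

172.38


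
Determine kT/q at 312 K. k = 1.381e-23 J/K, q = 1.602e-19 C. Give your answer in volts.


Step 1: kT = 1.381e-23 * 312 = 4.30872e-21 J
Step 2: Vt = kT/q = 4.30872e-21 / 1.602e-19
Step 3: Vt = 0.0269 V

0.0269


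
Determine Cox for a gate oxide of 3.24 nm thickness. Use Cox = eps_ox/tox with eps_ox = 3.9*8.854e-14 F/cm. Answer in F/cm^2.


Step 1: eps_ox = 3.9 * 8.854e-14 = 3.45306e-13 F/cm
Step 2: tox in cm = 3.24 nm * 1e-7 = 3.2400e-07 cm
Step 3: Cox = 3.45306e-13 / 3.2400e-07 = 1.07e-06 F/cm^2

1.07e-06


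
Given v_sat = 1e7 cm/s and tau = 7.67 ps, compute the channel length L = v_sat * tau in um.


Step 1: tau in seconds = 7.67 ps * 1e-12 = 7.6700e-12 s
Step 2: L = v_sat * tau = 1e7 * 7.6700e-12 = 7.6700e-05 cm
Step 3: L in um = 7.6700e-05 * 1e4 = 0.767 um

0.767


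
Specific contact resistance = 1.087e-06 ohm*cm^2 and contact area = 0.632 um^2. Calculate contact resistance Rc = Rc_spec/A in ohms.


Step 1: Convert area to cm^2: 0.632 um^2 = 6.3200e-09 cm^2
Step 2: Rc = Rc_spec / A = 1.087e-06 / 6.3200e-09
Step 3: Rc = 1.72e+02 ohms

1.72e+02


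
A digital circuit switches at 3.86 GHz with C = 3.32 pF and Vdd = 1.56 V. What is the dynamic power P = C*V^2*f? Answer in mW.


Step 1: V^2 = 1.56^2 = 2.4336 V^2
Step 2: P = C*V^2*f = 3.32e-12 F * 2.4336 * 3.86e9 Hz
Step 3: P = 3.118707072e-02 W
Step 4: P = 31.187 mW

31.187


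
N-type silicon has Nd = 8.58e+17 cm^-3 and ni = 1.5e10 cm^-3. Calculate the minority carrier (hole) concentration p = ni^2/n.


Step 1: Since Nd >> ni, n ≈ Nd = 8.58e+17 cm^-3
Step 2: p = ni^2 / n = (1.5e10)^2 / 8.58e+17
Step 3: p = 2.25e20 / 8.58e+17 = 2.62e+02 cm^-3

2.62e+02


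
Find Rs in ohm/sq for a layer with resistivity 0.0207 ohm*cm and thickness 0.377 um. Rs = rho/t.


Step 1: Convert thickness to cm: t = 0.377 um = 3.7700e-05 cm
Step 2: Rs = rho / t = 0.0207 / 3.7700e-05
Step 3: Rs = 549.1 ohm/sq

549.1


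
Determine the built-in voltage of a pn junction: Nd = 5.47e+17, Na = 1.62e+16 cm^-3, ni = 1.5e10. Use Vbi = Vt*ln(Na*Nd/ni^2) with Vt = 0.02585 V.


Step 1: Compute Na*Nd/ni^2 = 1.62e+16 * 5.47e+17 / (1.5e10)^2 = 3.9384e+13
Step 2: ln(3.9384e+13) = 31.3044
Step 3: Vbi = 0.02585 * 31.3044 = 0.809 V

0.809
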